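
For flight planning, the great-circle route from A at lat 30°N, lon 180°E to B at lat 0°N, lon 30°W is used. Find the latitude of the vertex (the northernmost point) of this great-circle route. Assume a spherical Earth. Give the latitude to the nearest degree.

≈ 49°N

The great circle lies in the plane with unit normal n̂ = (p₁ × p₂)/|p₁ × p₂|.
Here n̂_z ≈ +0.655; the vertex latitude is φ_max = arccos|n̂_z| ≈ 49.1°.
Check via Clairaut: cos φ_max = |cos φ₁| · sin C = cos(30.0°)·sin(49.1°) ≈ 0.655, again giving ≈ 49.1°.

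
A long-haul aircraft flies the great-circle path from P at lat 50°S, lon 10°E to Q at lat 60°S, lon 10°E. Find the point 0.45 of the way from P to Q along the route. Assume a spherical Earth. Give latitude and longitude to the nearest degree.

Write both endpoints as unit vectors p₁, p₂ with components (cos φ cos λ, cos φ sin λ, sin φ).
The central angle between the endpoints is δ = arccos(p₁·p₂) ≈ 0.175 rad (10.0°).
Interpolate at f = 0.45 with slerp weights a = sin((1−f)δ)/sin δ ≈ 0.552, b = sin(fδ)/sin δ ≈ 0.452.
p = a·p₁ + b·p₂ ≈ (0.572, 0.101, -0.814); φ = arcsin(p_z) ≈ -54.50°, λ = atan2(p_y, p_x) ≈ 10.00°.

≈ lat 54°S, lon 10°E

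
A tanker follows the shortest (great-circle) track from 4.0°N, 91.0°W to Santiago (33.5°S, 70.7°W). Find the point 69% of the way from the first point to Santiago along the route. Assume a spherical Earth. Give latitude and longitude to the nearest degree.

From cos δ = sin φ₁ sin φ₂ + cos φ₁ cos φ₂ cos Δλ, the central angle is δ ≈ 0.735 rad (42.1°).
Interpolate at f = 0.69 with slerp weights a = sin((1−f)δ)/sin δ ≈ 0.337, b = sin(fδ)/sin δ ≈ 0.724.
p = a·p₁ + b·p₂ ≈ (0.194, -0.906, -0.376); φ = arcsin(p_z) ≈ -22.10°, λ = atan2(p_y, p_x) ≈ -77.93°.

≈ 22°S, 78°W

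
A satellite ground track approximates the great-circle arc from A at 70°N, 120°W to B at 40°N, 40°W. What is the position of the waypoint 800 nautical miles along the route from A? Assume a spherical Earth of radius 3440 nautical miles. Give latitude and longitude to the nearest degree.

≈ 68°N, 83°W

Convert each endpoint to a unit vector on the sphere (x = cos φ cos λ, y = cos φ sin λ, z = sin φ).
The central angle between the endpoints is δ = arccos(p₁·p₂) ≈ 0.864 rad (49.5°). The total great-circle distance is δ·R ≈ 0.864 × 3440 ≈ 2972 nmi, so the target fraction is f = 800/2972 ≈ 0.269.
Interpolate at f ≈ 0.269 with slerp weights a = sin((1−f)δ)/sin δ ≈ 0.776, b = sin(fδ)/sin δ ≈ 0.303.
p = a·p₁ + b·p₂ ≈ (0.045, -0.379, 0.924); φ = arcsin(p_z) ≈ 67.55°, λ = atan2(p_y, p_x) ≈ -83.21°.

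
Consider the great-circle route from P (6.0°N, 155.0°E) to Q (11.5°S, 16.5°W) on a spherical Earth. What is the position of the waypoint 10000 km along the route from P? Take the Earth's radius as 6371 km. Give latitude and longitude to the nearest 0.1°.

The haversine formula gives a central angle δ ≈ 2.966 rad (170.0°) between the endpoints. The total great-circle distance is δ·R ≈ 2.966 × 6371 ≈ 18899 km, so the target fraction is f = 10000/18899 ≈ 0.529.
Interpolate at f ≈ 0.529 with slerp weights a = sin((1−f)δ)/sin δ ≈ 5.650, b = sin(fδ)/sin δ ≈ 5.737.
p = a·p₁ + b·p₂ ≈ (0.297, 0.778, -0.553); φ = arcsin(p_z) ≈ -33.58°, λ = atan2(p_y, p_x) ≈ 69.08°.

≈ (33.6°S, 69.1°E)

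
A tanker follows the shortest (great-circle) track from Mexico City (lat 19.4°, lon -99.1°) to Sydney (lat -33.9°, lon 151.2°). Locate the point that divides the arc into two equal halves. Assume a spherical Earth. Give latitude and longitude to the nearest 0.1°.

≈ lat -12.4°, lon -148.8°

The haversine formula gives a central angle δ ≈ 2.037 rad (116.7°) between the endpoints.
Interpolate at f = 1/2 with slerp weights a = sin((1−f)δ)/sin δ ≈ 0.953, b = sin(fδ)/sin δ ≈ 0.953.
p = a·p₁ + b·p₂ ≈ (-0.835, -0.506, -0.215); φ = arcsin(p_z) ≈ -12.41°, λ = atan2(p_y, p_x) ≈ -148.77°.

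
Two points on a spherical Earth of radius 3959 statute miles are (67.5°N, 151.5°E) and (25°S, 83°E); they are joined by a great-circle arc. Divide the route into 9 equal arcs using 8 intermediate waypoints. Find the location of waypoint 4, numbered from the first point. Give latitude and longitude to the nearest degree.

≈ (30°N, 104°E)

The haversine formula gives a central angle δ ≈ 1.837 rad (105.3°) between the endpoints.
Interpolate at f = 4/9 with slerp weights a = sin((1−f)δ)/sin δ ≈ 0.884, b = sin(fδ)/sin δ ≈ 0.755.
p = a·p₁ + b·p₂ ≈ (-0.214, 0.841, 0.497); φ = arcsin(p_z) ≈ 29.81°, λ = atan2(p_y, p_x) ≈ 104.26°.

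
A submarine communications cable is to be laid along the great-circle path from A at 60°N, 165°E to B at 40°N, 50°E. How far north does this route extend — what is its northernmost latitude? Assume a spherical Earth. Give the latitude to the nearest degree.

The great circle lies in the plane with unit normal n̂ = (p₁ × p₂)/|p₁ × p₂|.
Here n̂_z ≈ -0.378; the vertex latitude is φ_max = arccos|n̂_z| ≈ 67.8°.
Check via Clairaut: cos φ_max = |cos φ₁| · sin C = cos(60.0°)·sin(49.1°) ≈ 0.378, again giving ≈ 67.8°.

≈ 68°N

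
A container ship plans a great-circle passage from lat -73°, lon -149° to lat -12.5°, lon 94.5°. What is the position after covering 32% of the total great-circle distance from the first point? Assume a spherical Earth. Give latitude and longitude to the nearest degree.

From cos δ = sin φ₁ sin φ₂ + cos φ₁ cos φ₂ cos Δλ, the central angle is δ ≈ 1.491 rad (85.4°).
Interpolate at f = 0.32 with slerp weights a = sin((1−f)δ)/sin δ ≈ 0.852, b = sin(fδ)/sin δ ≈ 0.461.
p = a·p₁ + b·p₂ ≈ (-0.249, 0.320, -0.914); φ = arcsin(p_z) ≈ -66.08°, λ = atan2(p_y, p_x) ≈ 127.84°.

≈ lat -66°, lon 128°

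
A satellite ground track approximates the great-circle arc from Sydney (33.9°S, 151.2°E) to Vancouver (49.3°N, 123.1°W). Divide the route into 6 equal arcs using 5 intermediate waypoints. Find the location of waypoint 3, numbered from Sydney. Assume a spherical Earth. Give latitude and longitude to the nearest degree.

Write both endpoints as unit vectors p₁, p₂ with components (cos φ cos λ, cos φ sin λ, sin φ).
The central angle between the endpoints is δ = arccos(p₁·p₂) ≈ 1.963 rad (112.5°).
Interpolate at f = 3/6 with slerp weights a = sin((1−f)δ)/sin δ ≈ 0.900, b = sin(fδ)/sin δ ≈ 0.900.
p = a·p₁ + b·p₂ ≈ (-0.975, -0.132, 0.180); φ = arcsin(p_z) ≈ 10.39°, λ = atan2(p_y, p_x) ≈ -172.30°.

≈ 10°N, 172°W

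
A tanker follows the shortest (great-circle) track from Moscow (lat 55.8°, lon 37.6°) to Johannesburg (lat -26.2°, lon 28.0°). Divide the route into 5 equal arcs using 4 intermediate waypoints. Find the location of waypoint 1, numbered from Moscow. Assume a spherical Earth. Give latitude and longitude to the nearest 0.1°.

≈ lat 39.5°, lon 34.4°

Convert each endpoint to a unit vector on the sphere (x = cos φ cos λ, y = cos φ sin λ, z = sin φ).
The central angle between the endpoints is δ = arccos(p₁·p₂) ≈ 1.438 rad (82.4°).
Interpolate at f = 1/5 with slerp weights a = sin((1−f)δ)/sin δ ≈ 0.921, b = sin(fδ)/sin δ ≈ 0.286.
p = a·p₁ + b·p₂ ≈ (0.637, 0.436, 0.635); φ = arcsin(p_z) ≈ 39.45°, λ = atan2(p_y, p_x) ≈ 34.42°.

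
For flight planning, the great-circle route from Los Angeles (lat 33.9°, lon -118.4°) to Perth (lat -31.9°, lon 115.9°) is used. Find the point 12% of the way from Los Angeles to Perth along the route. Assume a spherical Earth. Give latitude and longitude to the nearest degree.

≈ lat 29°, lon -136°

From cos δ = sin φ₁ sin φ₂ + cos φ₁ cos φ₂ cos Δλ, the central angle is δ ≈ 2.355 rad (134.9°).
Interpolate at f = 0.12 with slerp weights a = sin((1−f)δ)/sin δ ≈ 1.238, b = sin(fδ)/sin δ ≈ 0.394.
p = a·p₁ + b·p₂ ≈ (-0.635, -0.603, 0.483); φ = arcsin(p_z) ≈ 28.86°, λ = atan2(p_y, p_x) ≈ -136.45°.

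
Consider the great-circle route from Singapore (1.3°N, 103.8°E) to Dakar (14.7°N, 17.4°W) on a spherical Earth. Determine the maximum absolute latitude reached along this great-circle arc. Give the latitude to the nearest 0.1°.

The great circle lies in the plane with unit normal n̂ = (p₁ × p₂)/|p₁ × p₂|.
Here n̂_z ≈ -0.952; the vertex latitude is φ_max = arccos|n̂_z| ≈ 17.8°.

≈ 17.8°N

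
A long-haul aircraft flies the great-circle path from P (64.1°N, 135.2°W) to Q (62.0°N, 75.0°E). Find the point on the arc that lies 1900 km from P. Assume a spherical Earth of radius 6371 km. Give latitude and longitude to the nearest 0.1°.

≈ (79.2°N, 163.3°W)

Write both endpoints as unit vectors p₁, p₂ with components (cos φ cos λ, cos φ sin λ, sin φ).
The central angle between the endpoints is δ = arccos(p₁·p₂) ≈ 0.906 rad (51.9°). The total great-circle distance is δ·R ≈ 0.906 × 6371 ≈ 5771 km, so the target fraction is f = 1900/5771 ≈ 0.329.
Interpolate at f ≈ 0.329 with slerp weights a = sin((1−f)δ)/sin δ ≈ 0.725, b = sin(fδ)/sin δ ≈ 0.373.
p = a·p₁ + b·p₂ ≈ (-0.179, -0.054, 0.982); φ = arcsin(p_z) ≈ 79.20°, λ = atan2(p_y, p_x) ≈ -163.26°.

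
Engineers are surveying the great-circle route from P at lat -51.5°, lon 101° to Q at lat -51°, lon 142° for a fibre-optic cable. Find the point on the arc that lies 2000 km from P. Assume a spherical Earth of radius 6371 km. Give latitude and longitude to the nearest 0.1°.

The haversine formula gives a central angle δ ≈ 0.442 rad (25.3°) between the endpoints. The total great-circle distance is δ·R ≈ 0.442 × 6371 ≈ 2816 km, so the target fraction is f = 2000/2816 ≈ 0.710.
Interpolate at f ≈ 0.710 with slerp weights a = sin((1−f)δ)/sin δ ≈ 0.299, b = sin(fδ)/sin δ ≈ 0.722.
p = a·p₁ + b·p₂ ≈ (-0.393, 0.462, -0.795); φ = arcsin(p_z) ≈ -52.63°, λ = atan2(p_y, p_x) ≈ 130.40°.

≈ lat -52.6°, lon 130.4°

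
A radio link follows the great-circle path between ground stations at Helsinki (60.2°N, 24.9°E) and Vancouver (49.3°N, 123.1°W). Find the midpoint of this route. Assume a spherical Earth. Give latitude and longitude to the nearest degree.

≈ 78°N, 74°W

From cos δ = sin φ₁ sin φ₂ + cos φ₁ cos φ₂ cos Δλ, the central angle is δ ≈ 1.178 rad (67.5°).
Interpolate at f = 1/2 with slerp weights a = sin((1−f)δ)/sin δ ≈ 0.601, b = sin(fδ)/sin δ ≈ 0.601.
p = a·p₁ + b·p₂ ≈ (0.057, -0.203, 0.978); φ = arcsin(p_z) ≈ 77.85°, λ = atan2(p_y, p_x) ≈ -74.31°.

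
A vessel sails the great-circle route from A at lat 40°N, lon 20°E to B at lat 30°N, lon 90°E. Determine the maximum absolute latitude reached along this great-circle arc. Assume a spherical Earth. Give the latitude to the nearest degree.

The great circle lies in the plane with unit normal n̂ = (p₁ × p₂)/|p₁ × p₂|.
Here n̂_z ≈ +0.745; the vertex latitude is φ_max = arccos|n̂_z| ≈ 41.8°.
Check via Clairaut: cos φ_max = |cos φ₁| · sin C = cos(40.0°)·sin(76.7°) ≈ 0.745, again giving ≈ 41.8°.

≈ 42°N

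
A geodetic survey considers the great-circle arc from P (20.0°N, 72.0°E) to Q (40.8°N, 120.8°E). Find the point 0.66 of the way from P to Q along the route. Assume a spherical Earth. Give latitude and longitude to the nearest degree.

The haversine formula gives a central angle δ ≈ 0.806 rad (46.2°) between the endpoints.
Interpolate at f = 0.66 with slerp weights a = sin((1−f)δ)/sin δ ≈ 0.375, b = sin(fδ)/sin δ ≈ 0.703.
p = a·p₁ + b·p₂ ≈ (-0.164, 0.792, 0.588); φ = arcsin(p_z) ≈ 35.99°, λ = atan2(p_y, p_x) ≈ 101.66°.

≈ (36°N, 102°E)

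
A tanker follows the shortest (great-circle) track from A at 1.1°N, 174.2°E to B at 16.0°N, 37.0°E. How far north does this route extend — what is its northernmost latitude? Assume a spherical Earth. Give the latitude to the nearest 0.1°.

The great circle lies in the plane with unit normal n̂ = (p₁ × p₂)/|p₁ × p₂|.
Here n̂_z ≈ -0.914; the vertex latitude is φ_max = arccos|n̂_z| ≈ 23.9°.
Check via Clairaut: cos φ_max = |cos φ₁| · sin C = cos(1.1°)·sin(66.1°) ≈ 0.914, again giving ≈ 23.9°.

≈ 23.9°N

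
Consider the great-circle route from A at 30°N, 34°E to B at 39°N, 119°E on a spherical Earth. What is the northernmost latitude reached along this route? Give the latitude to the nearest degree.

≈ 44°N

The great circle lies in the plane with unit normal n̂ = (p₁ × p₂)/|p₁ × p₂|.
Here n̂_z ≈ +0.723; the vertex latitude is φ_max = arccos|n̂_z| ≈ 43.7°.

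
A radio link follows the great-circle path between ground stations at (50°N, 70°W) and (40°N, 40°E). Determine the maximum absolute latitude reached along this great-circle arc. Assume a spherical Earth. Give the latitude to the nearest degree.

The great circle lies in the plane with unit normal n̂ = (p₁ × p₂)/|p₁ × p₂|.
Here n̂_z ≈ +0.489; the vertex latitude is φ_max = arccos|n̂_z| ≈ 60.7°.
Check via Clairaut: cos φ_max = |cos φ₁| · sin C = cos(50.0°)·sin(49.5°) ≈ 0.489, again giving ≈ 60.7°.

≈ 61°N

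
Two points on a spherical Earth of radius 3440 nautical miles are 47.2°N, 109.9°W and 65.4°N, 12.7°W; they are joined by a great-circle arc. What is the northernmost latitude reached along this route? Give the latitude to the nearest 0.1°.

≈ 68.8°N

The great circle lies in the plane with unit normal n̂ = (p₁ × p₂)/|p₁ × p₂|.
Here n̂_z ≈ +0.362; the vertex latitude is φ_max = arccos|n̂_z| ≈ 68.8°.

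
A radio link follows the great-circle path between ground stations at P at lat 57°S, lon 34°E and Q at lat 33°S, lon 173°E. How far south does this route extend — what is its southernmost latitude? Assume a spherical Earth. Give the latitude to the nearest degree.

≈ 72°S

The great circle lies in the plane with unit normal n̂ = (p₁ × p₂)/|p₁ × p₂|.
Here n̂_z ≈ +0.302; the vertex latitude is φ_max = arccos|n̂_z| ≈ 72.4°.
Check via Clairaut: cos φ_max = |cos φ₁| · sin C = cos(57.0°)·sin(146.4°) ≈ 0.302, again giving ≈ 72.4°.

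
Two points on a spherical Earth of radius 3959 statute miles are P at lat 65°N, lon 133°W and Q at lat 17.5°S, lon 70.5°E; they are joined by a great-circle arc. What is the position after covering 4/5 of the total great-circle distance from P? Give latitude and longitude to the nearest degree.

The haversine formula gives a central angle δ ≈ 2.268 rad (130.0°) between the endpoints.
Interpolate at f = 4/5 with slerp weights a = sin((1−f)δ)/sin δ ≈ 0.572, b = sin(fδ)/sin δ ≈ 1.266.
p = a·p₁ + b·p₂ ≈ (0.238, 0.961, 0.137); φ = arcsin(p_z) ≈ 7.90°, λ = atan2(p_y, p_x) ≈ 76.08°.

≈ lat 8°N, lon 76°E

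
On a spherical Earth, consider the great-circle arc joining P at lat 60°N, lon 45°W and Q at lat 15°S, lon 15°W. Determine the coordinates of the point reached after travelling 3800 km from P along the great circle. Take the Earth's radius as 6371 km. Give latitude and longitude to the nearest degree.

Convert each endpoint to a unit vector on the sphere (x = cos φ cos λ, y = cos φ sin λ, z = sin φ).
The central angle between the endpoints is δ = arccos(p₁·p₂) ≈ 1.375 rad (78.8°). The total great-circle distance is δ·R ≈ 1.375 × 6371 ≈ 8763 km, so the target fraction is f = 3800/8763 ≈ 0.434.
Interpolate at f ≈ 0.434 with slerp weights a = sin((1−f)δ)/sin δ ≈ 0.716, b = sin(fδ)/sin δ ≈ 0.573.
p = a·p₁ + b·p₂ ≈ (0.787, -0.396, 0.472); φ = arcsin(p_z) ≈ 28.17°, λ = atan2(p_y, p_x) ≈ -26.72°.

≈ lat 28°N, lon 27°W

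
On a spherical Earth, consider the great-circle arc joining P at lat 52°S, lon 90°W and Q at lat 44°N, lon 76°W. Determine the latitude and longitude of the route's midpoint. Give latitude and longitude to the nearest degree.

Write both endpoints as unit vectors p₁, p₂ with components (cos φ cos λ, cos φ sin λ, sin φ).
The central angle between the endpoints is δ = arccos(p₁·p₂) ≈ 1.689 rad (96.8°).
Interpolate at f = 1/2 with slerp weights a = sin((1−f)δ)/sin δ ≈ 0.753, b = sin(fδ)/sin δ ≈ 0.753.
p = a·p₁ + b·p₂ ≈ (0.131, -0.989, -0.070); φ = arcsin(p_z) ≈ -4.03°, λ = atan2(p_y, p_x) ≈ -82.45°.

≈ lat 4°S, lon 82°W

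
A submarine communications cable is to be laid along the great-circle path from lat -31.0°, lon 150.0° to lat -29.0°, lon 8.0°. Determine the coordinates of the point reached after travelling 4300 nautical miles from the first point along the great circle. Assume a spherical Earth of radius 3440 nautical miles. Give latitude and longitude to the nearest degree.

Write both endpoints as unit vectors p₁, p₂ with components (cos φ cos λ, cos φ sin λ, sin φ).
The central angle between the endpoints is δ = arccos(p₁·p₂) ≈ 1.919 rad (109.9°). The total great-circle distance is δ·R ≈ 1.919 × 3440 ≈ 6601 nmi, so the target fraction is f = 4300/6601 ≈ 0.651.
Interpolate at f ≈ 0.651 with slerp weights a = sin((1−f)δ)/sin δ ≈ 0.660, b = sin(fδ)/sin δ ≈ 1.010.
p = a·p₁ + b·p₂ ≈ (0.385, 0.406, -0.829); φ = arcsin(p_z) ≈ -56.01°, λ = atan2(p_y, p_x) ≈ 46.52°.

≈ lat -56°, lon 47°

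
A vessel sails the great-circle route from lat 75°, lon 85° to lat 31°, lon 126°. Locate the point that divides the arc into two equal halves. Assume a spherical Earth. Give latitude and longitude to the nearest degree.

The haversine formula gives a central angle δ ≈ 0.843 rad (48.3°) between the endpoints.
Interpolate at f = 1/2 with slerp weights a = sin((1−f)δ)/sin δ ≈ 0.548, b = sin(fδ)/sin δ ≈ 0.548.
p = a·p₁ + b·p₂ ≈ (-0.264, 0.521, 0.812); φ = arcsin(p_z) ≈ 54.25°, λ = atan2(p_y, p_x) ≈ 116.84°.

≈ lat 54°, lon 117°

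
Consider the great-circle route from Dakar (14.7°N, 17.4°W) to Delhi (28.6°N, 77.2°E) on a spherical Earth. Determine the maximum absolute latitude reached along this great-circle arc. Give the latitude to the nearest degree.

The great circle lies in the plane with unit normal n̂ = (p₁ × p₂)/|p₁ × p₂|.
Here n̂_z ≈ +0.848; the vertex latitude is φ_max = arccos|n̂_z| ≈ 32.0°.
Check via Clairaut: cos φ_max = |cos φ₁| · sin C = cos(14.7°)·sin(61.2°) ≈ 0.848, again giving ≈ 32.0°.

≈ 32°N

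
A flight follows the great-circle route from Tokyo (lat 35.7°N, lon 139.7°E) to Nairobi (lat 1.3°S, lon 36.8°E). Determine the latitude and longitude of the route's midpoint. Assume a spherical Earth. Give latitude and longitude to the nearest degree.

The haversine formula gives a central angle δ ≈ 1.767 rad (101.2°) between the endpoints.
Interpolate at f = 1/2 with slerp weights a = sin((1−f)δ)/sin δ ≈ 0.788, b = sin(fδ)/sin δ ≈ 0.788.
p = a·p₁ + b·p₂ ≈ (0.143, 0.886, 0.442); φ = arcsin(p_z) ≈ 26.22°, λ = atan2(p_y, p_x) ≈ 80.84°.

≈ lat 26°N, lon 81°E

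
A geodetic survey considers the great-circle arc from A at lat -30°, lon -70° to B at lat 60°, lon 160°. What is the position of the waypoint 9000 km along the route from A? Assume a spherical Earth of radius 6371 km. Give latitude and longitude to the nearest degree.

From cos δ = sin φ₁ sin φ₂ + cos φ₁ cos φ₂ cos Δλ, the central angle is δ ≈ 2.362 rad (135.3°). The total great-circle distance is δ·R ≈ 2.362 × 6371 ≈ 15050 km, so the target fraction is f = 9000/15050 ≈ 0.598.
Interpolate at f ≈ 0.598 with slerp weights a = sin((1−f)δ)/sin δ ≈ 1.157, b = sin(fδ)/sin δ ≈ 1.405.
p = a·p₁ + b·p₂ ≈ (-0.317, -0.701, 0.638); φ = arcsin(p_z) ≈ 39.67°, λ = atan2(p_y, p_x) ≈ -114.36°.

≈ lat 40°, lon -114°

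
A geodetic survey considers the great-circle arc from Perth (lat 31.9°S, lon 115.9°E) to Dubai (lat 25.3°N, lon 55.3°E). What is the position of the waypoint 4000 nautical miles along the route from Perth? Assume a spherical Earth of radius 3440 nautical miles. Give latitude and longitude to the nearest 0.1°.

≈ lat 15.1°N, lon 66.6°E

Write both endpoints as unit vectors p₁, p₂ with components (cos φ cos λ, cos φ sin λ, sin φ).
The central angle between the endpoints is δ = arccos(p₁·p₂) ≈ 1.419 rad (81.3°). The total great-circle distance is δ·R ≈ 1.419 × 3440 ≈ 4882 nmi, so the target fraction is f = 4000/4882 ≈ 0.819.
Interpolate at f ≈ 0.819 with slerp weights a = sin((1−f)δ)/sin δ ≈ 0.257, b = sin(fδ)/sin δ ≈ 0.929.
p = a·p₁ + b·p₂ ≈ (0.383, 0.886, 0.261); φ = arcsin(p_z) ≈ 15.14°, λ = atan2(p_y, p_x) ≈ 66.64°.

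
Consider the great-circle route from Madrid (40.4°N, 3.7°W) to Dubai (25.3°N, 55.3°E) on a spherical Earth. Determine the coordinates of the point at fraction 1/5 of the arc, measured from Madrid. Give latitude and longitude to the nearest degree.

≈ 40°N, 10°E

The haversine formula gives a central angle δ ≈ 0.887 rad (50.8°) between the endpoints.
Interpolate at f = 1/5 with slerp weights a = sin((1−f)δ)/sin δ ≈ 0.841, b = sin(fδ)/sin δ ≈ 0.228.
p = a·p₁ + b·p₂ ≈ (0.756, 0.128, 0.642); φ = arcsin(p_z) ≈ 39.94°, λ = atan2(p_y, p_x) ≈ 9.60°.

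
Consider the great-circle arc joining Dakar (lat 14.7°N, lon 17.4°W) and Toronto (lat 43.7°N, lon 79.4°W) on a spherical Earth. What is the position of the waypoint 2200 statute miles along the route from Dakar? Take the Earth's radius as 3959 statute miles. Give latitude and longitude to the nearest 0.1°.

≈ lat 34.0°N, lon 45.5°W

From cos δ = sin φ₁ sin φ₂ + cos φ₁ cos φ₂ cos Δλ, the central angle is δ ≈ 1.043 rad (59.8°). The total great-circle distance is δ·R ≈ 1.043 × 3959 ≈ 4129 mi, so the target fraction is f = 2200/4129 ≈ 0.533.
Interpolate at f ≈ 0.533 with slerp weights a = sin((1−f)δ)/sin δ ≈ 0.542, b = sin(fδ)/sin δ ≈ 0.611.
p = a·p₁ + b·p₂ ≈ (0.581, -0.591, 0.559); φ = arcsin(p_z) ≈ 34.01°, λ = atan2(p_y, p_x) ≈ -45.45°.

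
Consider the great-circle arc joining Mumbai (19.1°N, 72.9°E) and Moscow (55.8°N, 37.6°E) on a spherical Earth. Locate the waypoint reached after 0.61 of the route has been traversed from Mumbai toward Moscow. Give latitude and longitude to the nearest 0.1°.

≈ (42.8°N, 56.1°E)

Convert each endpoint to a unit vector on the sphere (x = cos φ cos λ, y = cos φ sin λ, z = sin φ).
The central angle between the endpoints is δ = arccos(p₁·p₂) ≈ 0.790 rad (45.2°).
Interpolate at f = 0.61 with slerp weights a = sin((1−f)δ)/sin δ ≈ 0.427, b = sin(fδ)/sin δ ≈ 0.652.
p = a·p₁ + b·p₂ ≈ (0.409, 0.609, 0.679); φ = arcsin(p_z) ≈ 42.79°, λ = atan2(p_y, p_x) ≈ 56.12°.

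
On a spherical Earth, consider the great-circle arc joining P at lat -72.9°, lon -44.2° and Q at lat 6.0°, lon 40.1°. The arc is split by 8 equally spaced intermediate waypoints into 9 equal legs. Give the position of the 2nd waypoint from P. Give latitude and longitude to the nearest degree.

≈ lat -62°, lon 4°

The haversine formula gives a central angle δ ≈ 1.642 rad (94.1°) between the endpoints.
Interpolate at f = 2/9 with slerp weights a = sin((1−f)δ)/sin δ ≈ 0.960, b = sin(fδ)/sin δ ≈ 0.358.
p = a·p₁ + b·p₂ ≈ (0.474, 0.032, -0.880); φ = arcsin(p_z) ≈ -61.61°, λ = atan2(p_y, p_x) ≈ 3.91°.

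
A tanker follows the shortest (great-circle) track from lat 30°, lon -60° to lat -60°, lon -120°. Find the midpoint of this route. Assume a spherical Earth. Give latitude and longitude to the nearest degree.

Convert each endpoint to a unit vector on the sphere (x = cos φ cos λ, y = cos φ sin λ, z = sin φ).
The central angle between the endpoints is δ = arccos(p₁·p₂) ≈ 1.789 rad (102.5°).
Interpolate at f = 1/2 with slerp weights a = sin((1−f)δ)/sin δ ≈ 0.799, b = sin(fδ)/sin δ ≈ 0.799.
p = a·p₁ + b·p₂ ≈ (0.146, -0.945, -0.292); φ = arcsin(p_z) ≈ -17.00°, λ = atan2(p_y, p_x) ≈ -81.21°.

≈ lat -17°, lon -81°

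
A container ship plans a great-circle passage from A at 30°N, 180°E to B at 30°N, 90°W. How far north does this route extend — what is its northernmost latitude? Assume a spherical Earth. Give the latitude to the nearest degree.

≈ 39°N

The great circle lies in the plane with unit normal n̂ = (p₁ × p₂)/|p₁ × p₂|.
Here n̂_z ≈ +0.775; the vertex latitude is φ_max = arccos|n̂_z| ≈ 39.2°.
Check via Clairaut: cos φ_max = |cos φ₁| · sin C = cos(30.0°)·sin(63.4°) ≈ 0.775, again giving ≈ 39.2°.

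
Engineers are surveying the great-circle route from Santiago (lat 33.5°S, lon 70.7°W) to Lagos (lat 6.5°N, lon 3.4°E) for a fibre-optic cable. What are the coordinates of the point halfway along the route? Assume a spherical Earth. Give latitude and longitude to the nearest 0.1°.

Write both endpoints as unit vectors p₁, p₂ with components (cos φ cos λ, cos φ sin λ, sin φ).
The central angle between the endpoints is δ = arccos(p₁·p₂) ≈ 1.406 rad (80.5°).
Interpolate at f = 1/2 with slerp weights a = sin((1−f)δ)/sin δ ≈ 0.655, b = sin(fδ)/sin δ ≈ 0.655.
p = a·p₁ + b·p₂ ≈ (0.831, -0.477, -0.287); φ = arcsin(p_z) ≈ -16.71°, λ = atan2(p_y, p_x) ≈ -29.88°.

≈ lat 16.7°S, lon 29.9°W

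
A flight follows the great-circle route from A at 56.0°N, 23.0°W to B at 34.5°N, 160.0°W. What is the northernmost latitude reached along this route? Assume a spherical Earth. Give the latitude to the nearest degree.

The great circle lies in the plane with unit normal n̂ = (p₁ × p₂)/|p₁ × p₂|.
Here n̂_z ≈ -0.317; the vertex latitude is φ_max = arccos|n̂_z| ≈ 71.5°.
Check via Clairaut: cos φ_max = |cos φ₁| · sin C = cos(56.0°)·sin(34.5°) ≈ 0.317, again giving ≈ 71.5°.

≈ 72°N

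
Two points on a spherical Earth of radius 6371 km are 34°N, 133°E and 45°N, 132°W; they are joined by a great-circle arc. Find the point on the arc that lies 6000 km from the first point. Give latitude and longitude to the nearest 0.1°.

The haversine formula gives a central angle δ ≈ 1.219 rad (69.9°) between the endpoints. The total great-circle distance is δ·R ≈ 1.219 × 6371 ≈ 7768 km, so the target fraction is f = 6000/7768 ≈ 0.772.
Interpolate at f ≈ 0.772 with slerp weights a = sin((1−f)δ)/sin δ ≈ 0.292, b = sin(fδ)/sin δ ≈ 0.861.
p = a·p₁ + b·p₂ ≈ (-0.572, -0.276, 0.772); φ = arcsin(p_z) ≈ 50.55°, λ = atan2(p_y, p_x) ≈ -154.29°.

≈ 50.6°N, 154.3°W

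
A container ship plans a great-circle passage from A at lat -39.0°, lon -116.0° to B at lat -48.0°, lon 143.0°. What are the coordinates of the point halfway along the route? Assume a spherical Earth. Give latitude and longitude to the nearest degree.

≈ lat -56°, lon -161°

Write both endpoints as unit vectors p₁, p₂ with components (cos φ cos λ, cos φ sin λ, sin φ).
The central angle between the endpoints is δ = arccos(p₁·p₂) ≈ 1.193 rad (68.4°).
Interpolate at f = 1/2 with slerp weights a = sin((1−f)δ)/sin δ ≈ 0.604, b = sin(fδ)/sin δ ≈ 0.604.
p = a·p₁ + b·p₂ ≈ (-0.529, -0.179, -0.830); φ = arcsin(p_z) ≈ -56.06°, λ = atan2(p_y, p_x) ≈ -161.32°.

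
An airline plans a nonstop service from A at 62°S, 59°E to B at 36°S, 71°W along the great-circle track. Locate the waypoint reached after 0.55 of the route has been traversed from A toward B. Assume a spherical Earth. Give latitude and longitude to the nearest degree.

The haversine formula gives a central angle δ ≈ 1.292 rad (74.0°) between the endpoints.
Interpolate at f = 0.55 with slerp weights a = sin((1−f)δ)/sin δ ≈ 0.571, b = sin(fδ)/sin δ ≈ 0.679.
p = a·p₁ + b·p₂ ≈ (0.317, -0.289, -0.903); φ = arcsin(p_z) ≈ -64.60°, λ = atan2(p_y, p_x) ≈ -42.38°.

≈ 65°S, 42°W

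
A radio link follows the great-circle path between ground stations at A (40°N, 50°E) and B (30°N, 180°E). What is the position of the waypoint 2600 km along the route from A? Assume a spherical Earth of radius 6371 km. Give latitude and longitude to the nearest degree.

≈ (55°N, 77°E)

Write both endpoints as unit vectors p₁, p₂ with components (cos φ cos λ, cos φ sin λ, sin φ).
The central angle between the endpoints is δ = arccos(p₁·p₂) ≈ 1.676 rad (96.0°). The total great-circle distance is δ·R ≈ 1.676 × 6371 ≈ 10678 km, so the target fraction is f = 2600/10678 ≈ 0.243.
Interpolate at f ≈ 0.243 with slerp weights a = sin((1−f)δ)/sin δ ≈ 0.960, b = sin(fδ)/sin δ ≈ 0.399.
p = a·p₁ + b·p₂ ≈ (0.127, 0.563, 0.816); φ = arcsin(p_z) ≈ 54.73°, λ = atan2(p_y, p_x) ≈ 77.29°.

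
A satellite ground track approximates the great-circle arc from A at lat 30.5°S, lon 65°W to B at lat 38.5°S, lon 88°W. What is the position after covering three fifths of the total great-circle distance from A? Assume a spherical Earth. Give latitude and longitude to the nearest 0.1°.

≈ lat 35.8°S, lon 78.3°W

Convert each endpoint to a unit vector on the sphere (x = cos φ cos λ, y = cos φ sin λ, z = sin φ).
The central angle between the endpoints is δ = arccos(p₁·p₂) ≈ 0.358 rad (20.5°).
Interpolate at f = 3/5 with slerp weights a = sin((1−f)δ)/sin δ ≈ 0.407, b = sin(fδ)/sin δ ≈ 0.608.
p = a·p₁ + b·p₂ ≈ (0.165, -0.794, -0.585); φ = arcsin(p_z) ≈ -35.83°, λ = atan2(p_y, p_x) ≈ -78.26°.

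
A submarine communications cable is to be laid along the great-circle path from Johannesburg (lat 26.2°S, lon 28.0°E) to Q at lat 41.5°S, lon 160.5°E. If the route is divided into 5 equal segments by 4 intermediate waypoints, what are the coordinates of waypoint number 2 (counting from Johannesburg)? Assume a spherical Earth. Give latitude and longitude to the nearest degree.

≈ lat 55°S, lon 66°E

The haversine formula gives a central angle δ ≈ 1.733 rad (99.3°) between the endpoints.
Interpolate at f = 2/5 with slerp weights a = sin((1−f)δ)/sin δ ≈ 0.874, b = sin(fδ)/sin δ ≈ 0.647.
p = a·p₁ + b·p₂ ≈ (0.235, 0.530, -0.815); φ = arcsin(p_z) ≈ -54.57°, λ = atan2(p_y, p_x) ≈ 66.08°.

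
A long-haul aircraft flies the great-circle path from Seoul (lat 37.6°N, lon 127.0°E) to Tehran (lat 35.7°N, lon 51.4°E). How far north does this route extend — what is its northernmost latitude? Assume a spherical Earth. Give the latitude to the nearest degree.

The great circle lies in the plane with unit normal n̂ = (p₁ × p₂)/|p₁ × p₂|.
Here n̂_z ≈ -0.728; the vertex latitude is φ_max = arccos|n̂_z| ≈ 43.3°.

≈ 43°N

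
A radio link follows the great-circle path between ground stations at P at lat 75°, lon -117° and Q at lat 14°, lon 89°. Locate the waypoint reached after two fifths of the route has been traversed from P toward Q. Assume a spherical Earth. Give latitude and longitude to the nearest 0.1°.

≈ lat 67.0°, lon 102.5°

Convert each endpoint to a unit vector on the sphere (x = cos φ cos λ, y = cos φ sin λ, z = sin φ).
The central angle between the endpoints is δ = arccos(p₁·p₂) ≈ 1.563 rad (89.5°).
Interpolate at f = 2/5 with slerp weights a = sin((1−f)δ)/sin δ ≈ 0.806, b = sin(fδ)/sin δ ≈ 0.585.
p = a·p₁ + b·p₂ ≈ (-0.085, 0.382, 0.920); φ = arcsin(p_z) ≈ 66.97°, λ = atan2(p_y, p_x) ≈ 102.52°.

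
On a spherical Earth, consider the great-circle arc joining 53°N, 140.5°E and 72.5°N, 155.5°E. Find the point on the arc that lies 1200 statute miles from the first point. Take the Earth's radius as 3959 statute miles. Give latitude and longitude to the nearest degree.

Write both endpoints as unit vectors p₁, p₂ with components (cos φ cos λ, cos φ sin λ, sin φ).
The central angle between the endpoints is δ = arccos(p₁·p₂) ≈ 0.358 rad (20.5°). The total great-circle distance is δ·R ≈ 0.358 × 3959 ≈ 1419 mi, so the target fraction is f = 1200/1419 ≈ 0.846.
Interpolate at f ≈ 0.846 with slerp weights a = sin((1−f)δ)/sin δ ≈ 0.157, b = sin(fδ)/sin δ ≈ 0.851.
p = a·p₁ + b·p₂ ≈ (-0.306, 0.166, 0.937); φ = arcsin(p_z) ≈ 69.62°, λ = atan2(p_y, p_x) ≈ 151.46°.

≈ 70°N, 151°E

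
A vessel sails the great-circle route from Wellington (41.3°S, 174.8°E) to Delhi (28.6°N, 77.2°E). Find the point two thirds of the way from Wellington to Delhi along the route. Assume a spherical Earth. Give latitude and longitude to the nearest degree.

≈ 4°N, 107°E

Write both endpoints as unit vectors p₁, p₂ with components (cos φ cos λ, cos φ sin λ, sin φ).
The central angle between the endpoints is δ = arccos(p₁·p₂) ≈ 1.986 rad (113.8°).
Interpolate at f = 2/3 with slerp weights a = sin((1−f)δ)/sin δ ≈ 0.672, b = sin(fδ)/sin δ ≈ 1.060.
p = a·p₁ + b·p₂ ≈ (-0.296, 0.953, 0.064); φ = arcsin(p_z) ≈ 3.67°, λ = atan2(p_y, p_x) ≈ 107.28°.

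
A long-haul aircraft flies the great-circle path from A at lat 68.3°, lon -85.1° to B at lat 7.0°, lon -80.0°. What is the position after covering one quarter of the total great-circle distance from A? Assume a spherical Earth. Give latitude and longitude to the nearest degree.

≈ lat 53°, lon -83°

Write both endpoints as unit vectors p₁, p₂ with components (cos φ cos λ, cos φ sin λ, sin φ).
The central angle between the endpoints is δ = arccos(p₁·p₂) ≈ 1.072 rad (61.4°).
Interpolate at f = 1/4 with slerp weights a = sin((1−f)δ)/sin δ ≈ 0.820, b = sin(fδ)/sin δ ≈ 0.301.
p = a·p₁ + b·p₂ ≈ (0.078, -0.597, 0.799); φ = arcsin(p_z) ≈ 53.00°, λ = atan2(p_y, p_x) ≈ -82.57°.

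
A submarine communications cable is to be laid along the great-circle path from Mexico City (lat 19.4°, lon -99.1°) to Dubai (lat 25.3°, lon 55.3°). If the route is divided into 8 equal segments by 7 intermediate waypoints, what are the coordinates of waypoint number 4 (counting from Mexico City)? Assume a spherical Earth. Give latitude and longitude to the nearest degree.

≈ lat 62°, lon -27°

From cos δ = sin φ₁ sin φ₂ + cos φ₁ cos φ₂ cos Δλ, the central angle is δ ≈ 2.249 rad (128.8°).
Interpolate at f = 4/8 with slerp weights a = sin((1−f)δ)/sin δ ≈ 1.158, b = sin(fδ)/sin δ ≈ 1.158.
p = a·p₁ + b·p₂ ≈ (0.423, -0.218, 0.879); φ = arcsin(p_z) ≈ 61.58°, λ = atan2(p_y, p_x) ≈ -27.23°.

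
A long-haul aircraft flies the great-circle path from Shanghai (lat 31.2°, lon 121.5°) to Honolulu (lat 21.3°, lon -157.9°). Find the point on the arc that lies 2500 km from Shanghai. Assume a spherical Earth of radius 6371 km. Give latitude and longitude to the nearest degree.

Write both endpoints as unit vectors p₁, p₂ with components (cos φ cos λ, cos φ sin λ, sin φ).
The central angle between the endpoints is δ = arccos(p₁·p₂) ≈ 1.247 rad (71.4°). The total great-circle distance is δ·R ≈ 1.247 × 6371 ≈ 7944 km, so the target fraction is f = 2500/7944 ≈ 0.315.
Interpolate at f ≈ 0.315 with slerp weights a = sin((1−f)δ)/sin δ ≈ 0.796, b = sin(fδ)/sin δ ≈ 0.403.
p = a·p₁ + b·p₂ ≈ (-0.704, 0.439, 0.559); φ = arcsin(p_z) ≈ 33.96°, λ = atan2(p_y, p_x) ≈ 148.06°.

≈ lat 34°, lon 148°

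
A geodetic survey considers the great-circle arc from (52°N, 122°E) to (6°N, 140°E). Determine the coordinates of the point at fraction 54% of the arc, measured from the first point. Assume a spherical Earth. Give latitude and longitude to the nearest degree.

≈ (27°N, 134°E)

Convert each endpoint to a unit vector on the sphere (x = cos φ cos λ, y = cos φ sin λ, z = sin φ).
The central angle between the endpoints is δ = arccos(p₁·p₂) ≈ 0.844 rad (48.3°).
Interpolate at f = 0.54 with slerp weights a = sin((1−f)δ)/sin δ ≈ 0.507, b = sin(fδ)/sin δ ≈ 0.589.
p = a·p₁ + b·p₂ ≈ (-0.614, 0.641, 0.461); φ = arcsin(p_z) ≈ 27.43°, λ = atan2(p_y, p_x) ≈ 133.77°.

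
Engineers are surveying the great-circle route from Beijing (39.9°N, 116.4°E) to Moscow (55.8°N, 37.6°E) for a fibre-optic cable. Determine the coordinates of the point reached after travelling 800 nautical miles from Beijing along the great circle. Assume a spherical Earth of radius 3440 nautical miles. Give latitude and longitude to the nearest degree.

≈ 49°N, 102°E

Write both endpoints as unit vectors p₁, p₂ with components (cos φ cos λ, cos φ sin λ, sin φ).
The central angle between the endpoints is δ = arccos(p₁·p₂) ≈ 0.909 rad (52.1°). The total great-circle distance is δ·R ≈ 0.909 × 3440 ≈ 3128 nmi, so the target fraction is f = 800/3128 ≈ 0.256.
Interpolate at f ≈ 0.256 with slerp weights a = sin((1−f)δ)/sin δ ≈ 0.794, b = sin(fδ)/sin δ ≈ 0.292.
p = a·p₁ + b·p₂ ≈ (-0.141, 0.646, 0.751); φ = arcsin(p_z) ≈ 48.65°, λ = atan2(p_y, p_x) ≈ 102.29°.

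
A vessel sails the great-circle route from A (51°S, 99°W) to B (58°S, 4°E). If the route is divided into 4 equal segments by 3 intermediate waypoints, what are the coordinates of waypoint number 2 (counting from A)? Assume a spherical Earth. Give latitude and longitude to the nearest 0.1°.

The haversine formula gives a central angle δ ≈ 0.947 rad (54.3°) between the endpoints.
Interpolate at f = 2/4 with slerp weights a = sin((1−f)δ)/sin δ ≈ 0.562, b = sin(fδ)/sin δ ≈ 0.562.
p = a·p₁ + b·p₂ ≈ (0.242, -0.328, -0.913); φ = arcsin(p_z) ≈ -65.93°, λ = atan2(p_y, p_x) ≈ -53.65°.

≈ (65.9°S, 53.7°W)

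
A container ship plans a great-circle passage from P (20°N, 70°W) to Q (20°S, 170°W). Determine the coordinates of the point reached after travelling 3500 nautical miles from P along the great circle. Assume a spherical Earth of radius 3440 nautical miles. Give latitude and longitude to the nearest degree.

≈ (2°S, 125°W)

Write both endpoints as unit vectors p₁, p₂ with components (cos φ cos λ, cos φ sin λ, sin φ).
The central angle between the endpoints is δ = arccos(p₁·p₂) ≈ 1.845 rad (105.7°). The total great-circle distance is δ·R ≈ 1.845 × 3440 ≈ 6345 nmi, so the target fraction is f = 3500/6345 ≈ 0.552.
Interpolate at f ≈ 0.552 with slerp weights a = sin((1−f)δ)/sin δ ≈ 0.764, b = sin(fδ)/sin δ ≈ 0.884.
p = a·p₁ + b·p₂ ≈ (-0.572, -0.819, -0.041); φ = arcsin(p_z) ≈ -2.34°, λ = atan2(p_y, p_x) ≈ -124.93°.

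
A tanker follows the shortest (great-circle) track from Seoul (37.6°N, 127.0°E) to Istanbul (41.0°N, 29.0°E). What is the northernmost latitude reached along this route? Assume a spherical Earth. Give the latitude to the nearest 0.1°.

The great circle lies in the plane with unit normal n̂ = (p₁ × p₂)/|p₁ × p₂|.
Here n̂_z ≈ -0.624; the vertex latitude is φ_max = arccos|n̂_z| ≈ 51.4°.
Check via Clairaut: cos φ_max = |cos φ₁| · sin C = cos(37.6°)·sin(52.0°) ≈ 0.624, again giving ≈ 51.4°.

≈ 51.4°N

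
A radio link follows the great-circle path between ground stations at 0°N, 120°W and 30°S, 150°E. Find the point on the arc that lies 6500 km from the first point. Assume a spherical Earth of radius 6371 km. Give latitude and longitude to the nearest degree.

From cos δ = sin φ₁ sin φ₂ + cos φ₁ cos φ₂ cos Δλ, the central angle is δ ≈ 1.571 rad (90.0°). The total great-circle distance is δ·R ≈ 1.571 × 6371 ≈ 10008 km, so the target fraction is f = 6500/10008 ≈ 0.650.
Interpolate at f ≈ 0.650 with slerp weights a = sin((1−f)δ)/sin δ ≈ 0.523, b = sin(fδ)/sin δ ≈ 0.852.
p = a·p₁ + b·p₂ ≈ (-0.901, -0.084, -0.426); φ = arcsin(p_z) ≈ -25.22°, λ = atan2(p_y, p_x) ≈ -174.67°.

≈ 25°S, 175°W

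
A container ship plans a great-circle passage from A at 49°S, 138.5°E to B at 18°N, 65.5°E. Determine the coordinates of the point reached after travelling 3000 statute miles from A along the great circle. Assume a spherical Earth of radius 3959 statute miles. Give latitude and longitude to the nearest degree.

≈ 21°S, 96°E

From cos δ = sin φ₁ sin φ₂ + cos φ₁ cos φ₂ cos Δλ, the central angle is δ ≈ 1.622 rad (92.9°). The total great-circle distance is δ·R ≈ 1.622 × 3959 ≈ 6420 mi, so the target fraction is f = 3000/6420 ≈ 0.467.
Interpolate at f ≈ 0.467 with slerp weights a = sin((1−f)δ)/sin δ ≈ 0.761, b = sin(fδ)/sin δ ≈ 0.688.
p = a·p₁ + b·p₂ ≈ (-0.103, 0.927, -0.362); φ = arcsin(p_z) ≈ -21.22°, λ = atan2(p_y, p_x) ≈ 96.32°.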